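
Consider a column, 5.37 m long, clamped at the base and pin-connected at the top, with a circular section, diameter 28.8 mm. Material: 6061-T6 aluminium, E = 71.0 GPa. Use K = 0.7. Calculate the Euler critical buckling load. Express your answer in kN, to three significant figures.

P_cr ≈ 1.67 kN

I = πd⁴/64 = π×28.8⁴/64 = 3.377×10^4 mm⁴
I = 3.377×10^4 mm⁴ = 3.377×10^-8 m⁴
Effective length L_e = K·L = 0.7 × 5.37 = 3.759 m
P_cr = π²EI / L_e² = π² × 71.0×10⁹ × 3.377×10^-8 / 3.759² = 1.675×10^3 N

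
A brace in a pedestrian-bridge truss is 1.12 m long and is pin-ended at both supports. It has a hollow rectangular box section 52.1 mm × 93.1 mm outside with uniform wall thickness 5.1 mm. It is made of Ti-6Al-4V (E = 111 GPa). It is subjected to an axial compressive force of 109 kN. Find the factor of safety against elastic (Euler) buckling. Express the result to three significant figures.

Inner dimensions: h_i = 93.1 − 2×5.1 = 82.90 mm, b_i = 52.1 − 2×5.1 = 41.90 mm
Weak-axis I_min = (h_o·b_o³ − h_i·b_i³)/12 with b_o = 52.1, b_i = 41.90 mm (shorter outer/inner sides).
I_min = (93.1×52.1³ − 82.90×41.90³)/12 = 5.890×10^5 mm⁴
I = 5.890×10^5 mm⁴ = 5.890×10^-7 m⁴
Effective length L_e = K·L = 1 × 1.12 = 1.120 m
P_cr = π²EI / L_e² = π² × 111×10⁹ × 5.890×10^-7 / 1.120² = 5.144×10^5 N
Factor of safety n = P_cr / P = 514.41 / 109 = 4.72

n ≈ 4.72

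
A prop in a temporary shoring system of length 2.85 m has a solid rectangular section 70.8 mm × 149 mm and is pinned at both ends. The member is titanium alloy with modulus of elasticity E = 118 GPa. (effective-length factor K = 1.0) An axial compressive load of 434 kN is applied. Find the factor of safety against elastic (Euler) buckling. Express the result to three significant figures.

n ≈ 1.46

Buckling occurs about the weak axis: I_min = h·b³/12 with b = 70.8 mm (the shorter side).
I_min = 149×70.8³/12 = 4.407×10^6 mm⁴
I = 4.407×10^6 mm⁴ = 4.407×10^-6 m⁴
Effective length L_e = K·L = 1 × 2.85 = 2.850 m
P_cr = π²EI / L_e² = π² × 118×10⁹ × 4.407×10^-6 / 2.850² = 6.318×10^5 N
Factor of safety n = P_cr / P = 631.83 / 434 = 1.46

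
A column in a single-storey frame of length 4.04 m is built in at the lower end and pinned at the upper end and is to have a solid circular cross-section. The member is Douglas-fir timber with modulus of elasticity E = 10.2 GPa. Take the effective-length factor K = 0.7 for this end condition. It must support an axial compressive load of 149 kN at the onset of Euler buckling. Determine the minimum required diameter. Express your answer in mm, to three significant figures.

L_e = K·L = 0.7 × 4.04 = 2.828 m
Required I = P_cr·L_e²/(π²E) = 1.490×10^5 × 2.828² / (π² × 1.02×10^10) = 1.184×10^-5 m⁴
I_req = 1.184×10^7 mm⁴
Solid circle: I = πd⁴/64  ⇒  d = (64I/π)^(1/4) = (64×1.184×10^7/π)^(1/4) = 125 mm

d ≈ 125 mm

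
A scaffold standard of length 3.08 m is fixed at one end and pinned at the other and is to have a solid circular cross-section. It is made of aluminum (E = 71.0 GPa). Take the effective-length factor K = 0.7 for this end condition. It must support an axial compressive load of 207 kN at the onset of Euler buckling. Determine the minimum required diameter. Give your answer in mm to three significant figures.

d ≈ 72.7 mm

L_e = K·L = 0.7 × 3.08 = 2.156 m
Required I = P_cr·L_e²/(π²E) = 2.070×10^5 × 2.156² / (π² × 7.10×10^10) = 1.373×10^-6 m⁴
I_req = 1.373×10^6 mm⁴
Solid circle: I = πd⁴/64  ⇒  d = (64I/π)^(1/4) = (64×1.373×10^6/π)^(1/4) = 72.7 mm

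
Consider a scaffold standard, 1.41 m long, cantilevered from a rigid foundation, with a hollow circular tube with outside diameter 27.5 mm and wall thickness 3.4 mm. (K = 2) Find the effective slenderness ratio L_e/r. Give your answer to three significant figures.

Inner diameter d_i = 27.5 − 2×3.4 = 20.70 mm
I = π(d_o⁴ − d_i⁴)/64 = π(27.5⁴ − 20.70⁴)/64 = 1.906×10^4 mm⁴
A = 257.4 mm²;  r_min = √(I/A) = √(1.906×10^4/257.4) = 8.605 mm
L_e = K·L = 2 × 1.41 m = 2.820 m = 2820.0 mm
λ = L_e / r_min = 2820.0 / 8.605 = 328

λ ≈ 328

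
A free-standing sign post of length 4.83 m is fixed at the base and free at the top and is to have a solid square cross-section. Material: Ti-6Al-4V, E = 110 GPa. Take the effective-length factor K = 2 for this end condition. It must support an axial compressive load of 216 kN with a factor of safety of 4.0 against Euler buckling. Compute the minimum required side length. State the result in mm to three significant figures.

a ≈ 173 mm

Required P_cr = n·P = 4.0 × 216 = 864.0 kN
L_e = K·L = 2 × 4.83 = 9.660 m
Required I = P_cr·L_e²/(π²E) = 8.640×10^5 × 9.660² / (π² × 1.10×10^11) = 7.426×10^-5 m⁴
I_req = 7.426×10^7 mm⁴
Solid square: I = a⁴/12  ⇒  a = (12I)^(1/4) = (12×7.426×10^7)^(1/4) = 173 mm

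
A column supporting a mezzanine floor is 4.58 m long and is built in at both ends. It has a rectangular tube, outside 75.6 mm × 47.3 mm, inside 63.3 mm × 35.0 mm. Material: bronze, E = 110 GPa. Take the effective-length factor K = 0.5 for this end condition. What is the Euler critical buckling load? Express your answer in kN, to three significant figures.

Weak-axis I_min = (h_o·b_o³ − h_i·b_i³)/12 with b_o = 47.3, b_i = 35.00 mm (shorter outer/inner sides).
I_min = (75.6×47.3³ − 63.30×35.00³)/12 = 4.405×10^5 mm⁴
I = 4.405×10^5 mm⁴ = 4.405×10^-7 m⁴
Effective length L_e = K·L = 0.5 × 4.58 = 2.290 m
P_cr = π²EI / L_e² = π² × 110×10⁹ × 4.405×10^-7 / 2.290² = 9.120×10^4 N

P_cr ≈ 91.2 kN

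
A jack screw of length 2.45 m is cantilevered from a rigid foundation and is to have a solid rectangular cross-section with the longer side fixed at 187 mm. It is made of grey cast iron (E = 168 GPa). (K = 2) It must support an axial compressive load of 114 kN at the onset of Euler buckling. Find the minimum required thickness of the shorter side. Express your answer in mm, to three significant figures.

b ≈ 47.3 mm

L_e = K·L = 2 × 2.45 = 4.900 m
Required I = P_cr·L_e²/(π²E) = 1.140×10^5 × 4.900² / (π² × 1.68×10^11) = 1.651×10^-6 m⁴
I_req = 1.651×10^6 mm⁴
Rectangle, weak axis: I_min = h·b³/12 with h = 187 mm fixed  ⇒  b = (12I/h)^(1/3) = 47.3 mm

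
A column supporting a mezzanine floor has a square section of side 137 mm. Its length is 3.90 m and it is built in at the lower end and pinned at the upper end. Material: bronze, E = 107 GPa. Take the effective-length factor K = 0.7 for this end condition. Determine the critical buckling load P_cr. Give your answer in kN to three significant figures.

I = a⁴/12 = 137⁴/12 = 2.936×10^7 mm⁴
I = 2.936×10^7 mm⁴ = 2.936×10^-5 m⁴
Effective length L_e = K·L = 0.7 × 3.90 = 2.730 m
P_cr = π²EI / L_e² = π² × 107×10⁹ × 2.936×10^-5 / 2.730² = 4.160×10^6 N

P_cr ≈ 4160 kN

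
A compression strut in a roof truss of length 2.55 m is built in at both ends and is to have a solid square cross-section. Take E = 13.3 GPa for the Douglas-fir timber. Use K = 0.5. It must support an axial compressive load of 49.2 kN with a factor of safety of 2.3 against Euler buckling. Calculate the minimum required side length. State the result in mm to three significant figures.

Required P_cr = n·P = 2.3 × 49.2 = 113.2 kN
L_e = K·L = 0.5 × 2.55 = 1.275 m
Required I = P_cr·L_e²/(π²E) = 1.132×10^5 × 1.275² / (π² × 1.33×10^10) = 1.401×10^-6 m⁴
I_req = 1.401×10^6 mm⁴
Solid square: I = a⁴/12  ⇒  a = (12I)^(1/4) = (12×1.401×10^6)^(1/4) = 64.0 mm

a ≈ 64.0 mm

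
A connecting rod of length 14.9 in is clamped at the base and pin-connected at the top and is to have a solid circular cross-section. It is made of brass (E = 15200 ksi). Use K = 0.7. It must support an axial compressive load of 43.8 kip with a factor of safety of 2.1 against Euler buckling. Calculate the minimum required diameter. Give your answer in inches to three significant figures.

Required P_cr = n·P = 2.1 × 43.8 = 91.98 kip
L_e = K·L = 0.7 × 14.9 = 10.43 in
Required I = P_cr·L_e²/(π²E) = 9.198×10^4 × 10.43² / (π² × 1.52×10^7) = 6.670×10^-2 in⁴
Solid circle: I = πd⁴/64  ⇒  d = (64I/π)^(1/4) = (64×6.670×10^-2/π)^(1/4) = 1.08 in

d ≈ 1.08 in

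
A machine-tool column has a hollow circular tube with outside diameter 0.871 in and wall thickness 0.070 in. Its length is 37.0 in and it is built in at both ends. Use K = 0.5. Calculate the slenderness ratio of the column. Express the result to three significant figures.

Inner diameter d_i = 0.871 − 2×0.070 = 0.7310 in
I = π(d_o⁴ − d_i⁴)/64 = π(0.871⁴ − 0.7310⁴)/64 = 1.424×10^-2 in⁴
A = 0.1761 in²;  r_min = √(I/A) = √(1.424×10^-2/0.1761) = 0.2843 in
L_e = K·L = 0.5 × 37.0 = 18.50 in
λ = L_e / r_min = 18.500 / 0.2843 = 65.1

λ ≈ 65.1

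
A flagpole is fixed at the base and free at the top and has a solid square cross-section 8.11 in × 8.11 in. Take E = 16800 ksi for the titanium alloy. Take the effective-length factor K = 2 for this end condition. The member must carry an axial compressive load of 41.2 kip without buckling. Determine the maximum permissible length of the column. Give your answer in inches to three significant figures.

L_max ≈ 602 in

I = a⁴/12 = 8.11⁴/12 = 360.5 in⁴
At the buckling limit P_cr = P = 4.120×10^4 lb
From P_cr = π²EI/(K·L)²:  L = (1/K)·√(π²EI/P_cr) = (1/2)·√(π²×1.68×10^7×360.5/4.120×10^4)
L = 602 in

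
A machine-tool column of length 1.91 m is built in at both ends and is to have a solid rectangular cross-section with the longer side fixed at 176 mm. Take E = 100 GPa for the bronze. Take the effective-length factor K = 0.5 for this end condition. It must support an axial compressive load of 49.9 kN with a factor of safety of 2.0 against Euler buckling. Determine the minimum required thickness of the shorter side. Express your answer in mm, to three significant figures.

Required P_cr = n·P = 2.0 × 49.9 = 99.80 kN
L_e = K·L = 0.5 × 1.91 = 0.9550 m
Required I = P_cr·L_e²/(π²E) = 9.980×10^4 × 0.9550² / (π² × 1.00×10^11) = 9.222×10^-8 m⁴
I_req = 9.222×10^4 mm⁴
Rectangle, weak axis: I_min = h·b³/12 with h = 176 mm fixed  ⇒  b = (12I/h)^(1/3) = 18.5 mm

b ≈ 18.5 mm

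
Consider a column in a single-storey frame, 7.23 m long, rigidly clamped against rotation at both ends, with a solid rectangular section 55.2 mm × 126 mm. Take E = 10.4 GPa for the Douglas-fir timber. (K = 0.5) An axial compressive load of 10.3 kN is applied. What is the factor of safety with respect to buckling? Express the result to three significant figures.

n ≈ 1.35

Buckling occurs about the weak axis: I_min = h·b³/12 with b = 55.2 mm (the shorter side).
I_min = 126×55.2³/12 = 1.766×10^6 mm⁴
I = 1.766×10^6 mm⁴ = 1.766×10^-6 m⁴
Effective length L_e = K·L = 0.5 × 7.23 = 3.615 m
P_cr = π²EI / L_e² = π² × 10.4×10⁹ × 1.766×10^-6 / 3.615² = 1.387×10^4 N
Factor of safety n = P_cr / P = 13.871 / 10.3 = 1.35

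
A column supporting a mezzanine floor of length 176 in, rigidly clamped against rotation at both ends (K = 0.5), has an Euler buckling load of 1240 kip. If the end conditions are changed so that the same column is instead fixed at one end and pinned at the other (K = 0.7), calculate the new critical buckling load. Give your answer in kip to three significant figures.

P_cr ∝ 1/K², so P_cr,new = P_cr,old × (K_old/K_new)² = 1240 × (0.5/0.7)²
= 1240 × 0.5102 = 633 kip

P_cr ≈ 633 kip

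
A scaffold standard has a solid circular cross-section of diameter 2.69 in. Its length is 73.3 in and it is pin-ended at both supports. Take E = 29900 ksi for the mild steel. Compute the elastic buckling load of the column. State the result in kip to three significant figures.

I = πd⁴/64 = π×2.69⁴/64 = 2.570 in⁴
Effective length L_e = K·L = 1 × 73.3 = 73.30 in
P_cr = π²EI / L_e² = π² × 29900×10³ × 2.570 / 73.30² = 1.412×10^5 lb

P_cr ≈ 141 kip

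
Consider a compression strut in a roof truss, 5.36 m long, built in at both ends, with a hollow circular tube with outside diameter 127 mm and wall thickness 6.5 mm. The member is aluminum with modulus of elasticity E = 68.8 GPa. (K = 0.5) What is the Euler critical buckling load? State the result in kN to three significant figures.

P_cr ≈ 423 kN

Inner diameter d_i = 127 − 2×6.5 = 114.0 mm
I = π(d_o⁴ − d_i⁴)/64 = π(127⁴ − 114.0⁴)/64 = 4.479×10^6 mm⁴
I = 4.479×10^6 mm⁴ = 4.479×10^-6 m⁴
Effective length L_e = K·L = 0.5 × 5.36 = 2.680 m
P_cr = π²EI / L_e² = π² × 68.8×10⁹ × 4.479×10^-6 / 2.680² = 4.235×10^5 N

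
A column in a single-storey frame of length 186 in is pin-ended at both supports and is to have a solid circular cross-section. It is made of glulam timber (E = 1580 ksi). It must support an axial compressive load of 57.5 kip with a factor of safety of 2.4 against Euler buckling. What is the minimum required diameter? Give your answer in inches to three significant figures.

Required P_cr = n·P = 2.4 × 57.5 = 138.0 kip
L_e = K·L = 1 × 186 = 186.0 in
Required I = P_cr·L_e²/(π²E) = 1.380×10^5 × 186.0² / (π² × 1.58×10^6) = 306.2 in⁴
Solid circle: I = πd⁴/64  ⇒  d = (64I/π)^(1/4) = (64×306.2/π)^(1/4) = 8.89 in

d ≈ 8.89 in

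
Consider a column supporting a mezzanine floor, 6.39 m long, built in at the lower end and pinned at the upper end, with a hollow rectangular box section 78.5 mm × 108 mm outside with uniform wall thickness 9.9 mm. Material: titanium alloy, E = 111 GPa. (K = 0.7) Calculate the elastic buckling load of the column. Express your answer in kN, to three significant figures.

P_cr ≈ 157 kN

Inner dimensions: h_i = 108 − 2×9.9 = 88.20 mm, b_i = 78.5 − 2×9.9 = 58.70 mm
Weak-axis I_min = (h_o·b_o³ − h_i·b_i³)/12 with b_o = 78.5, b_i = 58.70 mm (shorter outer/inner sides).
I_min = (108×78.5³ − 88.20×58.70³)/12 = 2.867×10^6 mm⁴
I = 2.867×10^6 mm⁴ = 2.867×10^-6 m⁴
Effective length L_e = K·L = 0.7 × 6.39 = 4.473 m
P_cr = π²EI / L_e² = π² × 111×10⁹ × 2.867×10^-6 / 4.473² = 1.570×10^5 N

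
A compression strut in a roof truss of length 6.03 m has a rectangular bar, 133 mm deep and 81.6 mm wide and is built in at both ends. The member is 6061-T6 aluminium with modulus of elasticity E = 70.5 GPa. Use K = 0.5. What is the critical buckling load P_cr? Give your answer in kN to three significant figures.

Buckling occurs about the weak axis: I_min = h·b³/12 with b = 81.6 mm (the shorter side).
I_min = 133×81.6³/12 = 6.022×10^6 mm⁴
I = 6.022×10^6 mm⁴ = 6.022×10^-6 m⁴
Effective length L_e = K·L = 0.5 × 6.03 = 3.015 m
P_cr = π²EI / L_e² = π² × 70.5×10⁹ × 6.022×10^-6 / 3.015² = 4.610×10^5 N

P_cr ≈ 461 kN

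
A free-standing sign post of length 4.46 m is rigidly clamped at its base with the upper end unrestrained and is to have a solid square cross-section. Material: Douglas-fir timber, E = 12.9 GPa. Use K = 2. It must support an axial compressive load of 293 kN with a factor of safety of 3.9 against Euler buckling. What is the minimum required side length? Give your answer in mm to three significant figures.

a ≈ 304 mm

Required P_cr = n·P = 3.9 × 293 = 1143 kN
L_e = K·L = 2 × 4.46 = 8.920 m
Required I = P_cr·L_e²/(π²E) = 1.143×10^6 × 8.920² / (π² × 1.29×10^10) = 7.141×10^-4 m⁴
I_req = 7.141×10^8 mm⁴
Solid square: I = a⁴/12  ⇒  a = (12I)^(1/4) = (12×7.141×10^8)^(1/4) = 304 mm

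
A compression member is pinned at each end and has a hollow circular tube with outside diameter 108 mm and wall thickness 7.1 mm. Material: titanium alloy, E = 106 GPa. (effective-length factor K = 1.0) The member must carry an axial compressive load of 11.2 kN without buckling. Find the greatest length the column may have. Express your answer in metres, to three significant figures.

L_max ≈ 16.4 m

Inner diameter d_i = 108 − 2×7.1 = 93.80 mm
I = π(d_o⁴ − d_i⁴)/64 = π(108⁴ − 93.80⁴)/64 = 2.878×10^6 mm⁴
I = 2.878×10^-6 m⁴
At the buckling limit P_cr = P = 1.120×10^4 N
From P_cr = π²EI/(K·L)²:  L = (1/K)·√(π²EI/P_cr) = (1/1)·√(π²×1.06×10^11×2.878×10^-6/1.120×10^4)
L = 16.4 m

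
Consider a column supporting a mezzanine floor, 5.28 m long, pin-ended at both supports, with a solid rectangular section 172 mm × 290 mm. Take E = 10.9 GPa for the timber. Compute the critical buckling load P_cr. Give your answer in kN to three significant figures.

Buckling occurs about the weak axis: I_min = h·b³/12 with b = 172 mm (the shorter side).
I_min = 290×172³/12 = 1.230×10^8 mm⁴
I = 1.230×10^8 mm⁴ = 1.230×10^-4 m⁴
Effective length L_e = K·L = 1 × 5.28 = 5.280 m
P_cr = π²EI / L_e² = π² × 10.9×10⁹ × 1.230×10^-4 / 5.280² = 4.745×10^5 N

P_cr ≈ 475 kN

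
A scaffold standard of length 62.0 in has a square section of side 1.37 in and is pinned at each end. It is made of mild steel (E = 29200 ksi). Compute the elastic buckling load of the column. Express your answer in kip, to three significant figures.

I = a⁴/12 = 1.37⁴/12 = 0.2936 in⁴
Effective length L_e = K·L = 1 × 62.0 = 62.00 in
P_cr = π²EI / L_e² = π² × 29200×10³ × 0.2936 / 62.00² = 2.201×10^4 lb

P_cr ≈ 22.0 kip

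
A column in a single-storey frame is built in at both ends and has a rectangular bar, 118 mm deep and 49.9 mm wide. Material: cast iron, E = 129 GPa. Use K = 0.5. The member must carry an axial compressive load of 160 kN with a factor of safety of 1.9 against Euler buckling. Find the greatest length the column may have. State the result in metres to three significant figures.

L_max ≈ 4.52 m

Buckling occurs about the weak axis: I_min = h·b³/12 with b = 49.9 mm (the shorter side).
I_min = 118×49.9³/12 = 1.222×10^6 mm⁴
I = 1.222×10^-6 m⁴
Required critical load P_cr = n·P = 1.9 × 160 = 304.0 kN = 3.040×10^5 N
From P_cr = π²EI/(K·L)²:  L = (1/K)·√(π²EI/P_cr) = (1/0.5)·√(π²×1.29×10^11×1.222×10^-6/3.040×10^5)
L = 4.52 m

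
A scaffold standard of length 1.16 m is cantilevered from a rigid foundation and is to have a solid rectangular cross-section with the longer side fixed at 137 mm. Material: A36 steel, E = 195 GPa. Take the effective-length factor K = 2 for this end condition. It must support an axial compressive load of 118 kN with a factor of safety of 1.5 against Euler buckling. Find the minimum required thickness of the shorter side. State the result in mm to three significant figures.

b ≈ 35.1 mm

Required P_cr = n·P = 1.5 × 118 = 177.0 kN
L_e = K·L = 2 × 1.16 = 2.320 m
Required I = P_cr·L_e²/(π²E) = 1.770×10^5 × 2.320² / (π² × 1.95×10^11) = 4.950×10^-7 m⁴
I_req = 4.950×10^5 mm⁴
Rectangle, weak axis: I_min = h·b³/12 with h = 137 mm fixed  ⇒  b = (12I/h)^(1/3) = 35.1 mm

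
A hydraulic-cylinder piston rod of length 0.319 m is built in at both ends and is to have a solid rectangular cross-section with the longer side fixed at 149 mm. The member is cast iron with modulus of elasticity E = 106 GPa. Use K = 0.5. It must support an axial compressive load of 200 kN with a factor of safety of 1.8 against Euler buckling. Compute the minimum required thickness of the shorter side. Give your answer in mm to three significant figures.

b ≈ 8.90 mm

Required P_cr = n·P = 1.8 × 200 = 360.0 kN
L_e = K·L = 0.5 × 0.319 = 0.1595 m
Required I = P_cr·L_e²/(π²E) = 3.600×10^5 × 0.1595² / (π² × 1.06×10^11) = 8.754×10^-9 m⁴
I_req = 8.754×10^3 mm⁴
Rectangle, weak axis: I_min = h·b³/12 with h = 149 mm fixed  ⇒  b = (12I/h)^(1/3) = 8.90 mm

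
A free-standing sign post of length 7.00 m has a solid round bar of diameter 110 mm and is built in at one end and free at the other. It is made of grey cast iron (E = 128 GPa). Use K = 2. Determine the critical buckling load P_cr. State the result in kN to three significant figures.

P_cr ≈ 46.3 kN

I = πd⁴/64 = π×110⁴/64 = 7.187×10^6 mm⁴
I = 7.187×10^6 mm⁴ = 7.187×10^-6 m⁴
Effective length L_e = K·L = 2 × 7.00 = 14.00 m
P_cr = π²EI / L_e² = π² × 128×10⁹ × 7.187×10^-6 / 14.00² = 4.632×10^4 N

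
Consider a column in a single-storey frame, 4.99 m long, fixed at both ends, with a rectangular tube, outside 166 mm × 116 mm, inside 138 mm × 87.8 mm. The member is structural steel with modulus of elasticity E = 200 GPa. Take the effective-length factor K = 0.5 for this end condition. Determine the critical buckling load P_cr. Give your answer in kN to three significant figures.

P_cr ≈ 4380 kN

Weak-axis I_min = (h_o·b_o³ − h_i·b_i³)/12 with b_o = 116, b_i = 87.80 mm (shorter outer/inner sides).
I_min = (166×116³ − 138.0×87.80³)/12 = 1.381×10^7 mm⁴
I = 1.381×10^7 mm⁴ = 1.381×10^-5 m⁴
Effective length L_e = K·L = 0.5 × 4.99 = 2.495 m
P_cr = π²EI / L_e² = π² × 200×10⁹ × 1.381×10^-5 / 2.495² = 4.379×10^6 N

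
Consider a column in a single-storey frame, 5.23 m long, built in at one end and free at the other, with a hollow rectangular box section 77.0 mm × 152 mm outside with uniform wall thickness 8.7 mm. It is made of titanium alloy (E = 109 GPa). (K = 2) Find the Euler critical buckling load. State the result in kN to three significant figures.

P_cr ≈ 33.5 kN

Inner dimensions: h_i = 152 − 2×8.7 = 134.6 mm, b_i = 77.0 − 2×8.7 = 59.60 mm
Weak-axis I_min = (h_o·b_o³ − h_i·b_i³)/12 with b_o = 77.0, b_i = 59.60 mm (shorter outer/inner sides).
I_min = (152×77.0³ − 134.6×59.60³)/12 = 3.408×10^6 mm⁴
I = 3.408×10^6 mm⁴ = 3.408×10^-6 m⁴
Effective length L_e = K·L = 2 × 5.23 = 10.46 m
P_cr = π²EI / L_e² = π² × 109×10⁹ × 3.408×10^-6 / 10.46² = 3.351×10^4 N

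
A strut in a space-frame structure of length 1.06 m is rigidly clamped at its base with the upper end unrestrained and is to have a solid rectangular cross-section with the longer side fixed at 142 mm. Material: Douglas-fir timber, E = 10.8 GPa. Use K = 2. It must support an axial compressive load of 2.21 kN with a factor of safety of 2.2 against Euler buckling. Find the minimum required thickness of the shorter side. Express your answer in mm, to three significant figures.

Required P_cr = n·P = 2.2 × 2.21 = 4.862 kN
L_e = K·L = 2 × 1.06 = 2.120 m
Required I = P_cr·L_e²/(π²E) = 4.862×10^3 × 2.120² / (π² × 1.08×10^10) = 2.050×10^-7 m⁴
I_req = 2.050×10^5 mm⁴
Rectangle, weak axis: I_min = h·b³/12 with h = 142 mm fixed  ⇒  b = (12I/h)^(1/3) = 25.9 mm

b ≈ 25.9 mm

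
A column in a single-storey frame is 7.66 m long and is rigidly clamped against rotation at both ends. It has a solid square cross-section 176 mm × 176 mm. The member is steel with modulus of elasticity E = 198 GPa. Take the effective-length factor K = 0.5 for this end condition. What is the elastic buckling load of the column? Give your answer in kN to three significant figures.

I = a⁴/12 = 176⁴/12 = 7.996×10^7 mm⁴
I = 7.996×10^7 mm⁴ = 7.996×10^-5 m⁴
Effective length L_e = K·L = 0.5 × 7.66 = 3.830 m
P_cr = π²EI / L_e² = π² × 198×10⁹ × 7.996×10^-5 / 3.830² = 1.065×10^7 N

P_cr ≈ 10700 kN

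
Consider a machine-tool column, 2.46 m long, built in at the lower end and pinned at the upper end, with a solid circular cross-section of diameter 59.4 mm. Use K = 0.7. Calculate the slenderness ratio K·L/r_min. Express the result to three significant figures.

λ ≈ 116

For a solid circle r = d/4 = 59.4/4 = 14.85 mm
L_e = K·L = 0.7 × 2.46 m = 1.722 m = 1722.0 mm
λ = L_e / r_min = 1722.0 / 14.85 = 116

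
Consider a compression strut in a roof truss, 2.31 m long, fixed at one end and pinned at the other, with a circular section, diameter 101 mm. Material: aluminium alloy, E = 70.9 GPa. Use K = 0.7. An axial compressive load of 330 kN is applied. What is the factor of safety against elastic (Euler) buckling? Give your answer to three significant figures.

n ≈ 4.14

I = πd⁴/64 = π×101⁴/64 = 5.108×10^6 mm⁴
I = 5.108×10^6 mm⁴ = 5.108×10^-6 m⁴
Effective length L_e = K·L = 0.7 × 2.31 = 1.617 m
P_cr = π²EI / L_e² = π² × 70.9×10⁹ × 5.108×10^-6 / 1.617² = 1.367×10^6 N
Factor of safety n = P_cr / P = 1367.0 / 330 = 4.14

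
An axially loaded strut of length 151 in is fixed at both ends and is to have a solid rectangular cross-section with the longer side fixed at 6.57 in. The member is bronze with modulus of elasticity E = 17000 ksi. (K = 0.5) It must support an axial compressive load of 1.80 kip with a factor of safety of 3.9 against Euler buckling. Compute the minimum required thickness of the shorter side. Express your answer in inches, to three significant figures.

b ≈ 0.758 in

Required P_cr = n·P = 3.9 × 1.80 = 7.020 kip
L_e = K·L = 0.5 × 151 = 75.50 in
Required I = P_cr·L_e²/(π²E) = 7.020×10^3 × 75.50² / (π² × 1.70×10^7) = 0.2385 in⁴
Rectangle, weak axis: I_min = h·b³/12 with h = 6.57 in fixed  ⇒  b = (12I/h)^(1/3) = 0.758 in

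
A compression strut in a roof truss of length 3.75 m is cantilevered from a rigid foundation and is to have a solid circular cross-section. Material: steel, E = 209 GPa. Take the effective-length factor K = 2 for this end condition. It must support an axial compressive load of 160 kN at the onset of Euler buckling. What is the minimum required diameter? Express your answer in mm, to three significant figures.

L_e = K·L = 2 × 3.75 = 7.500 m
Required I = P_cr·L_e²/(π²E) = 1.600×10^5 × 7.500² / (π² × 2.09×10^11) = 4.363×10^-6 m⁴
I_req = 4.363×10^6 mm⁴
Solid circle: I = πd⁴/64  ⇒  d = (64I/π)^(1/4) = (64×4.363×10^6/π)^(1/4) = 97.1 mm

d ≈ 97.1 mm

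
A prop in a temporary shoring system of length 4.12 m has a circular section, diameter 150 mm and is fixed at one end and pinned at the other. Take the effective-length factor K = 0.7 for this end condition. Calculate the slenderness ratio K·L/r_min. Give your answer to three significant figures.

λ ≈ 76.9

I = πd⁴/64 = π×150⁴/64 = 2.485×10^7 mm⁴
A = 1.767×10^4 mm²;  r_min = √(I/A) = √(2.485×10^7/1.767×10^4) = 37.50 mm
L_e = K·L = 0.7 × 4.12 m = 2.884 m = 2884.0 mm
λ = L_e / r_min = 2884.0 / 37.50 = 76.9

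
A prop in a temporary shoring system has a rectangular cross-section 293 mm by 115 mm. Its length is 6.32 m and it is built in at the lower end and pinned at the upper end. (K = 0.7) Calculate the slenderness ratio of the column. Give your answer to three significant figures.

λ ≈ 133

Buckling occurs about the weak axis: I_min = h·b³/12 with b = 115 mm (the shorter side).
I_min = 293×115³/12 = 3.713×10^7 mm⁴
A = 3.369×10^4 mm²;  r_min = √(I/A) = √(3.713×10^7/3.369×10^4) = 33.20 mm
L_e = K·L = 0.7 × 6.32 m = 4.424 m = 4424.0 mm
λ = L_e / r_min = 4424.0 / 33.20 = 133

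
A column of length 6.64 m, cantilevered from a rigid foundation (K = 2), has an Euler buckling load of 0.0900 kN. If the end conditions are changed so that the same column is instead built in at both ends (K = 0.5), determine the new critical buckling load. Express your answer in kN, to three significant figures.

P_cr ≈ 1.44 kN

P_cr ∝ 1/K², so P_cr,new = P_cr,old × (K_old/K_new)² = 0.0900 × (2/0.5)²
= 0.0900 × 16.00 = 1.44 kN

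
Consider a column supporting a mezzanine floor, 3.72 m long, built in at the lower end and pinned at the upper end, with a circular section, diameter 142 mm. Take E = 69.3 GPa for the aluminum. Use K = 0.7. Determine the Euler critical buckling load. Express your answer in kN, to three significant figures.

I = πd⁴/64 = π×142⁴/64 = 1.996×10^7 mm⁴
I = 1.996×10^7 mm⁴ = 1.996×10^-5 m⁴
Effective length L_e = K·L = 0.7 × 3.72 = 2.604 m
P_cr = π²EI / L_e² = π² × 69.3×10⁹ × 1.996×10^-5 / 2.604² = 2.013×10^6 N

P_cr ≈ 2010 kN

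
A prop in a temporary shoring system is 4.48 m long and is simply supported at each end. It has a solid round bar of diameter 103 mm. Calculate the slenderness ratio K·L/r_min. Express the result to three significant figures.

For a solid circle r = d/4 = 103/4 = 25.75 mm
L_e = K·L = 1 × 4.48 m = 4.480 m = 4480.0 mm
λ = L_e / r_min = 4480.0 / 25.75 = 174

λ ≈ 174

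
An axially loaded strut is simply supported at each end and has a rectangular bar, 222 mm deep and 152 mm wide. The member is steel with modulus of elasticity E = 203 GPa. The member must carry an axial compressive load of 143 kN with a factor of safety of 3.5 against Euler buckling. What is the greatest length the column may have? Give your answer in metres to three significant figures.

L_max ≈ 16.1 m

Buckling occurs about the weak axis: I_min = h·b³/12 with b = 152 mm (the shorter side).
I_min = 222×152³/12 = 6.497×10^7 mm⁴
I = 6.497×10^-5 m⁴
Required critical load P_cr = n·P = 3.5 × 143 = 500.5 kN = 5.005×10^5 N
From P_cr = π²EI/(K·L)²:  L = (1/K)·√(π²EI/P_cr) = (1/1)·√(π²×2.03×10^11×6.497×10^-5/5.005×10^5)
L = 16.1 m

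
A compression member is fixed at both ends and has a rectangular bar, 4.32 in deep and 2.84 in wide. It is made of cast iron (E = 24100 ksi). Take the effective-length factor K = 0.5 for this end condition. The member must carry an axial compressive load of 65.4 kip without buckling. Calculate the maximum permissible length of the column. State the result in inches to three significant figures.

L_max ≈ 346 in

Buckling occurs about the weak axis: I_min = h·b³/12 with b = 2.84 in (the shorter side).
I_min = 4.32×2.84³/12 = 8.246 in⁴
At the buckling limit P_cr = P = 6.540×10^4 lb
From P_cr = π²EI/(K·L)²:  L = (1/K)·√(π²EI/P_cr) = (1/0.5)·√(π²×2.41×10^7×8.246/6.540×10^4)
L = 346 in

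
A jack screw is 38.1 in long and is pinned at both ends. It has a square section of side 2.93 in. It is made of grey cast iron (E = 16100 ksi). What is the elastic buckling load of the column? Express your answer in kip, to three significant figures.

I = a⁴/12 = 2.93⁴/12 = 6.142 in⁴
Effective length L_e = K·L = 1 × 38.1 = 38.10 in
P_cr = π²EI / L_e² = π² × 16100×10³ × 6.142 / 38.10² = 6.723×10^5 lb

P_cr ≈ 672 kip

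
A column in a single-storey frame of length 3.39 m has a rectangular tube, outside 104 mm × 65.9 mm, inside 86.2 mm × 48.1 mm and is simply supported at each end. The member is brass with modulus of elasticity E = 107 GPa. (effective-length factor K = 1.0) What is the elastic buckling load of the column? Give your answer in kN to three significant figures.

P_cr ≈ 154 kN

Weak-axis I_min = (h_o·b_o³ − h_i·b_i³)/12 with b_o = 65.9, b_i = 48.10 mm (shorter outer/inner sides).
I_min = (104×65.9³ − 86.20×48.10³)/12 = 1.681×10^6 mm⁴
I = 1.681×10^6 mm⁴ = 1.681×10^-6 m⁴
Effective length L_e = K·L = 1 × 3.39 = 3.390 m
P_cr = π²EI / L_e² = π² × 107×10⁹ × 1.681×10^-6 / 3.390² = 1.545×10^5 N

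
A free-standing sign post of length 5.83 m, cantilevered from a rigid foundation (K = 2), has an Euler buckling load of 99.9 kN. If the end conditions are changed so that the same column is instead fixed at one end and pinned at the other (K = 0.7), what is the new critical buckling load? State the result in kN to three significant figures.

P_cr ≈ 816 kN

P_cr ∝ 1/K², so P_cr,new = P_cr,old × (K_old/K_new)² = 99.9 × (2/0.7)²
= 99.9 × 8.163 = 816 kN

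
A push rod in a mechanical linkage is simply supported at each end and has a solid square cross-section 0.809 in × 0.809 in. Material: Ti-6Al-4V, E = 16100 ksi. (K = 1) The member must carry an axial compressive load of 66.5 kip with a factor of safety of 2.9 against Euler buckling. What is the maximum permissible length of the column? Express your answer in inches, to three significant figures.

I = a⁴/12 = 0.809⁴/12 = 3.570×10^-2 in⁴
Required critical load P_cr = n·P = 2.9 × 66.5 = 192.8 kip = 1.929×10^5 lb
From P_cr = π²EI/(K·L)²:  L = (1/K)·√(π²EI/P_cr) = (1/1)·√(π²×1.61×10^7×3.570×10^-2/1.929×10^5)
L = 5.42 in

L_max ≈ 5.42 in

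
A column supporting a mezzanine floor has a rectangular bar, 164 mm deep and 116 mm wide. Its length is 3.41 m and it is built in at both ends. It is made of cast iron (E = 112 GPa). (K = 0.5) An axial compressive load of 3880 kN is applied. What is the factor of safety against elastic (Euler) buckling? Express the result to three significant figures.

n ≈ 2.09

Buckling occurs about the weak axis: I_min = h·b³/12 with b = 116 mm (the shorter side).
I_min = 164×116³/12 = 2.133×10^7 mm⁴
I = 2.133×10^7 mm⁴ = 2.133×10^-5 m⁴
Effective length L_e = K·L = 0.5 × 3.41 = 1.705 m
P_cr = π²EI / L_e² = π² × 112×10⁹ × 2.133×10^-5 / 1.705² = 8.112×10^6 N
Factor of safety n = P_cr / P = 8111.6 / 3880 = 2.09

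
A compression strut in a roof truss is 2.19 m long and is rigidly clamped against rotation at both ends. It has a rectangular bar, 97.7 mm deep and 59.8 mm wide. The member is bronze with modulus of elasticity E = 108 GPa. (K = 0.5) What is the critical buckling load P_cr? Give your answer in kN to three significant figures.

P_cr ≈ 1550 kN

Buckling occurs about the weak axis: I_min = h·b³/12 with b = 59.8 mm (the shorter side).
I_min = 97.7×59.8³/12 = 1.741×10^6 mm⁴
I = 1.741×10^6 mm⁴ = 1.741×10^-6 m⁴
Effective length L_e = K·L = 0.5 × 2.19 = 1.095 m
P_cr = π²EI / L_e² = π² × 108×10⁹ × 1.741×10^-6 / 1.095² = 1.548×10^6 N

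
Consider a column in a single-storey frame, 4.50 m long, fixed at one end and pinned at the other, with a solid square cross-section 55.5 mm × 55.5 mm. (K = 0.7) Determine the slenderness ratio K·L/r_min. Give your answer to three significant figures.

For a square r = a/√12 = 55.5/√12 = 16.02 mm
L_e = K·L = 0.7 × 4.50 m = 3.150 m = 3150.0 mm
λ = L_e / r_min = 3150.0 / 16.02 = 197

λ ≈ 197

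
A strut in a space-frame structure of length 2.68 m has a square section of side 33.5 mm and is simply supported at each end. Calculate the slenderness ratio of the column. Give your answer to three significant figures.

λ ≈ 277

I = a⁴/12 = 33.5⁴/12 = 1.050×10^5 mm⁴
A = 1.122×10^3 mm²;  r_min = √(I/A) = √(1.050×10^5/1.122×10^3) = 9.671 mm
L_e = K·L = 1 × 2.68 m = 2.680 m = 2680.0 mm
λ = L_e / r_min = 2680.0 / 9.671 = 277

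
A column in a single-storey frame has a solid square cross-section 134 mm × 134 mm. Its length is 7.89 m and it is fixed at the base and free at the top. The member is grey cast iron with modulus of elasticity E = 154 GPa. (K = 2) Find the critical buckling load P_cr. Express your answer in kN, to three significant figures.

P_cr ≈ 164 kN

I = a⁴/12 = 134⁴/12 = 2.687×10^7 mm⁴
I = 2.687×10^7 mm⁴ = 2.687×10^-5 m⁴
Effective length L_e = K·L = 2 × 7.89 = 15.78 m
P_cr = π²EI / L_e² = π² × 154×10⁹ × 2.687×10^-5 / 15.78² = 1.640×10^5 N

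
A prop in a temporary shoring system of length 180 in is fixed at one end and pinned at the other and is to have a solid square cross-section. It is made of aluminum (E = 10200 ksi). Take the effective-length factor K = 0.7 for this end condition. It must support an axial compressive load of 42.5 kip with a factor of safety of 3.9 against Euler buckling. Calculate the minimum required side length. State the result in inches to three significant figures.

a ≈ 4.21 in

Required P_cr = n·P = 3.9 × 42.5 = 165.8 kip
L_e = K·L = 0.7 × 180 = 126.0 in
Required I = P_cr·L_e²/(π²E) = 1.657×10^5 × 126.0² / (π² × 1.02×10^7) = 26.14 in⁴
Solid square: I = a⁴/12  ⇒  a = (12I)^(1/4) = (12×26.14)^(1/4) = 4.21 in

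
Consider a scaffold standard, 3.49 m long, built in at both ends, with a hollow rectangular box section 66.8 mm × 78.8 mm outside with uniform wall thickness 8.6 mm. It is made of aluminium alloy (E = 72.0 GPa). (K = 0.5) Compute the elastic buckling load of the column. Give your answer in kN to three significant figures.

P_cr ≈ 311 kN

Inner dimensions: h_i = 78.8 − 2×8.6 = 61.60 mm, b_i = 66.8 − 2×8.6 = 49.60 mm
Weak-axis I_min = (h_o·b_o³ − h_i·b_i³)/12 with b_o = 66.8, b_i = 49.60 mm (shorter outer/inner sides).
I_min = (78.8×66.8³ − 61.60×49.60³)/12 = 1.331×10^6 mm⁴
I = 1.331×10^6 mm⁴ = 1.331×10^-6 m⁴
Effective length L_e = K·L = 0.5 × 3.49 = 1.745 m
P_cr = π²EI / L_e² = π² × 72.0×10⁹ × 1.331×10^-6 / 1.745² = 3.106×10^5 N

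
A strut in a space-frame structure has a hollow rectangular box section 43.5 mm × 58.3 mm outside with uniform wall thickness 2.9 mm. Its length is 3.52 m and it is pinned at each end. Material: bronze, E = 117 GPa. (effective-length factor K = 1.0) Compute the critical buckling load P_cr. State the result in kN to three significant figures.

P_cr ≈ 15.4 kN

Inner dimensions: h_i = 58.3 − 2×2.9 = 52.50 mm, b_i = 43.5 − 2×2.9 = 37.70 mm
Weak-axis I_min = (h_o·b_o³ − h_i·b_i³)/12 with b_o = 43.5, b_i = 37.70 mm (shorter outer/inner sides).
I_min = (58.3×43.5³ − 52.50×37.70³)/12 = 1.655×10^5 mm⁴
I = 1.655×10^5 mm⁴ = 1.655×10^-7 m⁴
Effective length L_e = K·L = 1 × 3.52 = 3.520 m
P_cr = π²EI / L_e² = π² × 117×10⁹ × 1.655×10^-7 / 3.520² = 1.542×10^4 N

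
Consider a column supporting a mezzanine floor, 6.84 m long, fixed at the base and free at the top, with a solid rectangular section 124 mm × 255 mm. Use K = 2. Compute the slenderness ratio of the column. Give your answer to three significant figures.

λ ≈ 382

Buckling occurs about the weak axis: I_min = h·b³/12 with b = 124 mm (the shorter side).
I_min = 255×124³/12 = 4.052×10^7 mm⁴
A = 3.162×10^4 mm²;  r_min = √(I/A) = √(4.052×10^7/3.162×10^4) = 35.80 mm
L_e = K·L = 2 × 6.84 m = 13.68 m = 13680 mm
λ = L_e / r_min = 13680 / 35.80 = 382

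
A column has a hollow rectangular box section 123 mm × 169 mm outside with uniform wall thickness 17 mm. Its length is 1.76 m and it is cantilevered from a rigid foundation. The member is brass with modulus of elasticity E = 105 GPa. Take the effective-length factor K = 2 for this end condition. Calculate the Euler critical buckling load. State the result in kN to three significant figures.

P_cr ≈ 1530 kN

Inner dimensions: h_i = 169 − 2×17 = 135.0 mm, b_i = 123 − 2×17 = 89.00 mm
Weak-axis I_min = (h_o·b_o³ − h_i·b_i³)/12 with b_o = 123, b_i = 89.00 mm (shorter outer/inner sides).
I_min = (169×123³ − 135.0×89.00³)/12 = 1.828×10^7 mm⁴
I = 1.828×10^7 mm⁴ = 1.828×10^-5 m⁴
Effective length L_e = K·L = 2 × 1.76 = 3.520 m
P_cr = π²EI / L_e² = π² × 105×10⁹ × 1.828×10^-5 / 3.520² = 1.529×10^6 N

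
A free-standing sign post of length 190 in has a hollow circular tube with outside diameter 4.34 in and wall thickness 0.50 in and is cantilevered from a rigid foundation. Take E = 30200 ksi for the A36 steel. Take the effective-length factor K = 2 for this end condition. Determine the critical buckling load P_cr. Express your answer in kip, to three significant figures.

P_cr ≈ 23.3 kip

Inner diameter d_i = 4.34 − 2×0.50 = 3.340 in
I = π(d_o⁴ − d_i⁴)/64 = π(4.34⁴ − 3.340⁴)/64 = 11.31 in⁴
Effective length L_e = K·L = 2 × 190 = 380.0 in
P_cr = π²EI / L_e² = π² × 30200×10³ × 11.31 / 380.0² = 2.334×10^4 lb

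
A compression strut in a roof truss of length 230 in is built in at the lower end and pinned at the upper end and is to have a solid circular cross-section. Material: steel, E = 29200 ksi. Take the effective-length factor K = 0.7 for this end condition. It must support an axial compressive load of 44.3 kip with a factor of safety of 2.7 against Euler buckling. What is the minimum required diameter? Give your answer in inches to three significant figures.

Required P_cr = n·P = 2.7 × 44.3 = 119.6 kip
L_e = K·L = 0.7 × 230 = 161.0 in
Required I = P_cr·L_e²/(π²E) = 1.196×10^5 × 161.0² / (π² × 2.92×10^7) = 10.76 in⁴
Solid circle: I = πd⁴/64  ⇒  d = (64I/π)^(1/4) = (64×10.76/π)^(1/4) = 3.85 in

d ≈ 3.85 in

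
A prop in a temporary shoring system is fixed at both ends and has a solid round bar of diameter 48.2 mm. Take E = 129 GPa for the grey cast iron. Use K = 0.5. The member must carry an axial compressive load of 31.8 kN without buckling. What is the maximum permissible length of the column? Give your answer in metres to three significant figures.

I = πd⁴/64 = π×48.2⁴/64 = 2.649×10^5 mm⁴
I = 2.649×10^-7 m⁴
At the buckling limit P_cr = P = 3.180×10^4 N
From P_cr = π²EI/(K·L)²:  L = (1/K)·√(π²EI/P_cr) = (1/0.5)·√(π²×1.29×10^11×2.649×10^-7/3.180×10^4)
L = 6.51 m

L_max ≈ 6.51 m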